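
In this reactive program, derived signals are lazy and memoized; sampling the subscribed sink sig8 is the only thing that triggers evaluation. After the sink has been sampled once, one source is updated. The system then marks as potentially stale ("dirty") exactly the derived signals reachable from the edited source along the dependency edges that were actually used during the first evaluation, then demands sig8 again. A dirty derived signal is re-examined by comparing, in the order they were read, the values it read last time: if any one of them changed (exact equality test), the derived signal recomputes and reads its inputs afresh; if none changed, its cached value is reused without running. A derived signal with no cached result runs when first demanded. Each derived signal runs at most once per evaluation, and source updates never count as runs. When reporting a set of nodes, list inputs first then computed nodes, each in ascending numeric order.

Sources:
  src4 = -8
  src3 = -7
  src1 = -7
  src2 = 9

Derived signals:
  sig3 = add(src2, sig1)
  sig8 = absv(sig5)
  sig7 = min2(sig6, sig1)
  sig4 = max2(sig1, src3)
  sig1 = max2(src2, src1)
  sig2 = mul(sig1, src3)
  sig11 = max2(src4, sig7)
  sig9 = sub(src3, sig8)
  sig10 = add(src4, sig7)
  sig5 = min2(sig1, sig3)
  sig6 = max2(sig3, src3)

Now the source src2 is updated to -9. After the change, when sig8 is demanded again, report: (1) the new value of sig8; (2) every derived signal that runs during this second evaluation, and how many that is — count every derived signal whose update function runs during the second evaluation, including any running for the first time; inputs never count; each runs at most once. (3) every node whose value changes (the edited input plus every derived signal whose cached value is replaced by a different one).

Demanding sig8 again yields 16.
4 derived signals run: sig1, sig3, sig5, sig8.
The nodes whose values change: src2, sig1, sig3, sig5, sig8.

First demand of the output computes:
  sig1 = max2(9, -7) = 9
  sig3 = add(9, 9) = 18
  sig5 = min2(9, 18) = 9
  sig8 = absv(9) = 9

After the edit, cleaning proceeds:
  sig1: a read changed (src2 9->-9) — executes, giving -7.
  sig3: a read changed (src2 9->-9; sig1 9->-7) — executes, giving -16.
  sig5: a read changed (sig1 9->-7; sig3 18->-16) — executes, giving -16.
  sig8: a read changed (sig5 9->-16) — executes, giving 16.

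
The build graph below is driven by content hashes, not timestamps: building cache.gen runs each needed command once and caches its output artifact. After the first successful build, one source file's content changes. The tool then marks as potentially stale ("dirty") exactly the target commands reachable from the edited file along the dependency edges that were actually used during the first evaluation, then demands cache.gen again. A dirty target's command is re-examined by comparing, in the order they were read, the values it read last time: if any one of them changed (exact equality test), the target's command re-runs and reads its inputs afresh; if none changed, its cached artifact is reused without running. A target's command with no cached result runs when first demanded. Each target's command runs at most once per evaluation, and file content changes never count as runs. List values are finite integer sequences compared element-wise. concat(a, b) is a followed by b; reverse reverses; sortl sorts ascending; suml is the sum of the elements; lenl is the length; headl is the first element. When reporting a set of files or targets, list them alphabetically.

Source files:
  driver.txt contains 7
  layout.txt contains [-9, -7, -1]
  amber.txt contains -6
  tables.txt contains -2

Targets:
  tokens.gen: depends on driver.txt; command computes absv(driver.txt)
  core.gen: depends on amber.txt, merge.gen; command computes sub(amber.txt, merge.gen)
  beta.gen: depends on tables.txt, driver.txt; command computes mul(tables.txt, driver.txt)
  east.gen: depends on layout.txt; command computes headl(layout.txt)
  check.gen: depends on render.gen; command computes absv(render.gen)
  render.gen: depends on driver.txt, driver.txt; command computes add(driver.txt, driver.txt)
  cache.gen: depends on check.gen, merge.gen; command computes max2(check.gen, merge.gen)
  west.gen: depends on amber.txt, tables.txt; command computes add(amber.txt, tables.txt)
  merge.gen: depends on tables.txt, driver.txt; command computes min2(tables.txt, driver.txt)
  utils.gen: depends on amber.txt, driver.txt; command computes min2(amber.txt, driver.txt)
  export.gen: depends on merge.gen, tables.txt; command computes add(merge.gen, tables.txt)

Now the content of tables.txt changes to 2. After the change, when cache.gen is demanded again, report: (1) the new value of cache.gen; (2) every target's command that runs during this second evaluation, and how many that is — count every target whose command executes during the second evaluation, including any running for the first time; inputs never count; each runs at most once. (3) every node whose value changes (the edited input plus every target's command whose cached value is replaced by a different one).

cache.gen now evaluates to 14.
Run set: cache.gen, merge.gen (2 run).
Changed values: merge.gen, tables.txt.

Initial pass — values computed on the first demand:
  merge.gen = min2(-2, 7) = -2
  render.gen = add(7, 7) = 14
  check.gen = absv(14) = 14
  cache.gen = max2(14, -2) = 14

Second demand — change propagation:
  merge.gen: re-runs because tables.txt -2->2; new result 2.
  cache.gen: re-runs because merge.gen -2->2; new result 14 (unchanged).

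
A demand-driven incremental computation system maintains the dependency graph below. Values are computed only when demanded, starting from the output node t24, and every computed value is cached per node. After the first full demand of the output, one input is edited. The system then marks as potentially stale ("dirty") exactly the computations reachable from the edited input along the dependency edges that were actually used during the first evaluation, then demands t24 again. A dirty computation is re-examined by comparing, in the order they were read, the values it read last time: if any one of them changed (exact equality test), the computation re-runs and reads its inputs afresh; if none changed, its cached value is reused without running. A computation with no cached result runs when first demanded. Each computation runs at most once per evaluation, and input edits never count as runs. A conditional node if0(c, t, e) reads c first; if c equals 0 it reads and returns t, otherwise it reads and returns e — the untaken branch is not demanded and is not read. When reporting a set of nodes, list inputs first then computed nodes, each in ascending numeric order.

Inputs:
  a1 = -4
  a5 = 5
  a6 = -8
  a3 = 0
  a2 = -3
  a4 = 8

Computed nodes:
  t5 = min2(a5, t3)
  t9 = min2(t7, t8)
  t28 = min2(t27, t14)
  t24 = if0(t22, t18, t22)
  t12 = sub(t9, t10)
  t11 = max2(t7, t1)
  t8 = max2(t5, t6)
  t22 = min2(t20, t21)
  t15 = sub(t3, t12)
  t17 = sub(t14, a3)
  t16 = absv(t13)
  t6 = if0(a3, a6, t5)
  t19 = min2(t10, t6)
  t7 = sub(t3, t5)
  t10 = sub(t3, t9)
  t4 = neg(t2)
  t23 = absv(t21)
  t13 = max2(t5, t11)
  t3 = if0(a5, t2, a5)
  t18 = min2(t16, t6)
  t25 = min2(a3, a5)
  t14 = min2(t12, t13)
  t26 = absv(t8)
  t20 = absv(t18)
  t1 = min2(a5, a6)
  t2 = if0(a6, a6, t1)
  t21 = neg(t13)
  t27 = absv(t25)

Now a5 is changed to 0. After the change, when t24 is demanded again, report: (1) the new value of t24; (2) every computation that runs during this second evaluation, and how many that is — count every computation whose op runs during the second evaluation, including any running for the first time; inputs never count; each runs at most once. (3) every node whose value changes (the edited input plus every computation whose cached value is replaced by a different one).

New value of t24: -8.
Computations that run: t1, t2, t3, t5, t7, t13, t16, t18, t21, t22, t24 — 11 in total.
Values that change: a5, t3, t5, t13, t16, t21, t22, t24.
Key observation: a condition flipped, so demand reaches new nodes — t2 runs for the first time.

First evaluation (everything demanded from the output):
  t1 = min2(5, -8) = -8
  t3 = if0(a5=5 -> else branch a5) = 5
  t5 = min2(5, 5) = 5
  t6 = if0(a3=0 -> then branch a6) = -8
  t7 = sub(5, 5) = 0
  t11 = max2(0, -8) = 0
  t13 = max2(5, 0) = 5
  t16 = absv(5) = 5
  t18 = min2(5, -8) = -8
  t20 = absv(-8) = 8
  t21 = neg(5) = -5
  t22 = min2(8, -5) = -5
  t24 = if0(t22=-5 -> else branch t22) = -5

Propagation after the edit:
  t1: runs — a5 5->0; result -8 (same value as before).
  t2: demanded for the first time — runs, produces -8.
  t3: runs — a5 5->0; a5 5->0; result -8.
  t5: runs — a5 5->0; t3 5->-8; result -8.
  t7: runs — t3 5->-8; t5 5->-8; result 0 (same value as before).
  t11: checked — values it read are unchanged (t7 unchanged, t1 unchanged); reused cached 0 without running.
  t13: runs — t5 5->-8; result 0.
  t16: runs — t13 5->0; result 0.
  t18: runs — t16 5->0; result -8 (same value as before).
  t20: checked — values it read are unchanged (t18 unchanged); reused cached 8 without running.
  t21: runs — t13 5->0; result 0.
  t22: runs — t21 -5->0; result 0.
  t24: runs — t22 -5->0; t22 -5->0; result -8.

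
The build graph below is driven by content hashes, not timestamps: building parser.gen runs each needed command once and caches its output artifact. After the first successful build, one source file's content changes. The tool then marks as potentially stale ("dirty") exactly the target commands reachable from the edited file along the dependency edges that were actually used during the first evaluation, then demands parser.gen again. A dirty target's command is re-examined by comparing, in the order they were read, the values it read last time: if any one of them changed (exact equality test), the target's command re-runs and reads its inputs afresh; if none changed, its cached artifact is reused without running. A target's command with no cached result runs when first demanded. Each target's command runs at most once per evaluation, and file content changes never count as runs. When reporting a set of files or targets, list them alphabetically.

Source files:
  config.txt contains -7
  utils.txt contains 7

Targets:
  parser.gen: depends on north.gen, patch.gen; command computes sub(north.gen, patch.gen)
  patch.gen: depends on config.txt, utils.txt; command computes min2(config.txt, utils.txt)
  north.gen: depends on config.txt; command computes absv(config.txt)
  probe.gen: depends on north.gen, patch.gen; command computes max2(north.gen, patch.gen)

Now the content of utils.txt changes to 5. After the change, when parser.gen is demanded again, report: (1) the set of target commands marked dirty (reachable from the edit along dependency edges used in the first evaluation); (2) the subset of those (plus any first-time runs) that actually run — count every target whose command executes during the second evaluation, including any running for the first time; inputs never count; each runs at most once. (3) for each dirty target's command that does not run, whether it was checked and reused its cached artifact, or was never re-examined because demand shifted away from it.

Dirty set: parser.gen, patch.gen.
Run set: patch.gen (1 run).
Re-examined without running (cache reused): parser.gen.
The important point: patch.gen recomputes to an identical value, and the output ends up unchanged.

Initial pass — values computed on the first demand:
  north.gen = absv(-7) = 7
  patch.gen = min2(-7, 7) = -7
  parser.gen = sub(7, -7) = 14

Second demand — change propagation:
  patch.gen: re-runs because utils.txt 7->5; new result -7 (unchanged).
  parser.gen: re-examined; everything it read last time is the same (north.gen unchanged, patch.gen unchanged) — cache 14 kept, no run.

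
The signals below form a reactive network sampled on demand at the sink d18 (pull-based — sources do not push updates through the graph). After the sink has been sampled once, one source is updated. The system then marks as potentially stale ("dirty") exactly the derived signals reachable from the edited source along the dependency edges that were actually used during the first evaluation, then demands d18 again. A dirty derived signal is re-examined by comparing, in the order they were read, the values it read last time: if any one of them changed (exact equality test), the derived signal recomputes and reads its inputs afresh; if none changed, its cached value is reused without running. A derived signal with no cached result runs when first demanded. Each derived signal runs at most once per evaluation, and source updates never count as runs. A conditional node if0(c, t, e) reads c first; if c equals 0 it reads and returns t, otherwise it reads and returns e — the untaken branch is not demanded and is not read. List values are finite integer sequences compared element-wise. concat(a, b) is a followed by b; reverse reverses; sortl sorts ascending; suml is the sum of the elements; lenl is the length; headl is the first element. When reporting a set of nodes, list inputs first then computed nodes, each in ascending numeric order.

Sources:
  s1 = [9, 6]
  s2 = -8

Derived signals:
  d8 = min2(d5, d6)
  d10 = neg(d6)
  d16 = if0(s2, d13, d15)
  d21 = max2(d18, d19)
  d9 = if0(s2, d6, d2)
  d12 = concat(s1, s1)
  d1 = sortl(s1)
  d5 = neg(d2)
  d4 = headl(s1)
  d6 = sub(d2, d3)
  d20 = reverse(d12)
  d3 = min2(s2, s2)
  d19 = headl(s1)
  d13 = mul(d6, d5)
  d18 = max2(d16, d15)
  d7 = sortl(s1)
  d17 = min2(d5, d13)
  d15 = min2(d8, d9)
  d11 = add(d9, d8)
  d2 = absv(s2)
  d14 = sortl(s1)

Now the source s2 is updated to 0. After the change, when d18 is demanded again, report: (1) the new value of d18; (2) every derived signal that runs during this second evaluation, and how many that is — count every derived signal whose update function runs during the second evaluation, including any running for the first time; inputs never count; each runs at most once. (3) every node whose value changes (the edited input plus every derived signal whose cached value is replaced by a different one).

Initial pass — values computed on the first demand:
  d2 = absv(-8) = 8
  d3 = min2(-8, -8) = -8
  d5 = neg(8) = -8
  d6 = sub(8, -8) = 16
  d8 = min2(-8, 16) = -8
  d9 = if0(s2=-8 -> else branch d2) = 8
  d15 = min2(-8, 8) = -8
  d16 = if0(s2=-8 -> else branch d15) = -8
  d18 = max2(-8, -8) = -8

Second demand — change propagation:
  d2: re-runs because s2 -8->0; new result 0.
  d3: re-runs because s2 -8->0; s2 -8->0; new result 0.
  d5: re-runs because d2 8->0; new result 0.
  d6: re-runs because d2 8->0; d3 -8->0; new result 0.
  d8: re-runs because d5 -8->0; d6 16->0; new result 0.
  d9: re-runs because s2 -8->0; d2 8->0; new result 0.
  d13: newly demanded (no cache) — executes and yields 0.
  d15: re-runs because d8 -8->0; d9 8->0; new result 0.
  d16: re-runs because s2 -8->0; d15 -8->0; new result 0.
  d18: re-runs because d16 -8->0; d15 -8->0; new result 0.

The important point: the flipped condition pulls in fresh nodes; d13 runs for the first time.

d18 now evaluates to 0.
Run set: d2, d3, d5, d6, d8, d9, d13, d15, d16, d18 (10 run).
Changed values: s2, d2, d3, d5, d6, d8, d9, d15, d16, d18.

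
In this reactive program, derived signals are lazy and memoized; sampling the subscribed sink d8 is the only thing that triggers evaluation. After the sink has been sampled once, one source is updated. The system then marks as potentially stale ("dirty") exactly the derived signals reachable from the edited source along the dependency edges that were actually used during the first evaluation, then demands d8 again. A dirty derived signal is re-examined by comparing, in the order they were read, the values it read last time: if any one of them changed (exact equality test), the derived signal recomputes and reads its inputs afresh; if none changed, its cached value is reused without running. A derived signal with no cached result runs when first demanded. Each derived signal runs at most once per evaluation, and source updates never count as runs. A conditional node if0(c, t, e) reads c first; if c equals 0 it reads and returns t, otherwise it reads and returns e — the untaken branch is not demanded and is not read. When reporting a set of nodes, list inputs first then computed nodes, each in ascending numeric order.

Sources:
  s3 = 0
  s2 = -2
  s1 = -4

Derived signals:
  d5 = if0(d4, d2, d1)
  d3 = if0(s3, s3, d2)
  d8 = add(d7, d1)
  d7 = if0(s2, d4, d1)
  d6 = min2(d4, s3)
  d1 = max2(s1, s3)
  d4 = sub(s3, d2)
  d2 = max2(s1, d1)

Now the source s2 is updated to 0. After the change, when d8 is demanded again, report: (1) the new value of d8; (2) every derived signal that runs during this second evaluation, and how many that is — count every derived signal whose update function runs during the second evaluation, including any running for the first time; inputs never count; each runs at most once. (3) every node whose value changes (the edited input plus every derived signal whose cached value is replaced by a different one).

First demand of the output computes:
  d1 = max2(-4, 0) = 0
  d7 = if0(s2=-2 -> else branch d1) = 0
  d8 = add(0, 0) = 0

After the edit, cleaning proceeds:
  d2: had never run; runs now, result 0.
  d4: had never run; runs now, result 0.
  d7: a read changed (s2 -2->0) — executes, giving 0 — identical to its old value.
  d8: dirty, but its reads are unchanged (d7 unchanged, d1 unchanged); cached 0 stands.

Note the branch switch — d2, d4 had no cache and run now for the first time.

Demanding d8 again yields 0.
3 derived signals run: d2, d4, d7.
The nodes whose values change: s2.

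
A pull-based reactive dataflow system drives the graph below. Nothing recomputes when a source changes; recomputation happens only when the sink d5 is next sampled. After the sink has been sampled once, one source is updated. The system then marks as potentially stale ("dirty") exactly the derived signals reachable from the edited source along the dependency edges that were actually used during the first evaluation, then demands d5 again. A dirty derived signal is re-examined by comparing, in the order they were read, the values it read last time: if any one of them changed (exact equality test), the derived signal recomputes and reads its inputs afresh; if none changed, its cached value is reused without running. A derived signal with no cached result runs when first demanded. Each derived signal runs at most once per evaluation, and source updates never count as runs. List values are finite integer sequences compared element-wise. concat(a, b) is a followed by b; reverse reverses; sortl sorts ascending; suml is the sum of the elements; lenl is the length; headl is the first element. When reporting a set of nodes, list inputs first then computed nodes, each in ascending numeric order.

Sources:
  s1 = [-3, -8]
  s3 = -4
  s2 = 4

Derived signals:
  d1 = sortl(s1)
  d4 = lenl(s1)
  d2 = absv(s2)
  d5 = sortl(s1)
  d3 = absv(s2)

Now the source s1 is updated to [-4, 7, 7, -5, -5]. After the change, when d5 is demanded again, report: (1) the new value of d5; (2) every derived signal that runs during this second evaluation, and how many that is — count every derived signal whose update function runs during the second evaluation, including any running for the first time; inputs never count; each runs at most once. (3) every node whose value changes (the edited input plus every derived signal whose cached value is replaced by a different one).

New value of d5: [-5, -5, -4, 7, 7].
Derived signals that run: d5 — 1 in total.
Values that change: s1, d5.

First evaluation (everything demanded from the output):
  d5 = sortl([-3, -8]) = [-8, -3]

Propagation after the edit:
  d5: runs — s1 [-3, -8]->[-4, 7, 7, -5, -5]; result [-5, -5, -4, 7, 7].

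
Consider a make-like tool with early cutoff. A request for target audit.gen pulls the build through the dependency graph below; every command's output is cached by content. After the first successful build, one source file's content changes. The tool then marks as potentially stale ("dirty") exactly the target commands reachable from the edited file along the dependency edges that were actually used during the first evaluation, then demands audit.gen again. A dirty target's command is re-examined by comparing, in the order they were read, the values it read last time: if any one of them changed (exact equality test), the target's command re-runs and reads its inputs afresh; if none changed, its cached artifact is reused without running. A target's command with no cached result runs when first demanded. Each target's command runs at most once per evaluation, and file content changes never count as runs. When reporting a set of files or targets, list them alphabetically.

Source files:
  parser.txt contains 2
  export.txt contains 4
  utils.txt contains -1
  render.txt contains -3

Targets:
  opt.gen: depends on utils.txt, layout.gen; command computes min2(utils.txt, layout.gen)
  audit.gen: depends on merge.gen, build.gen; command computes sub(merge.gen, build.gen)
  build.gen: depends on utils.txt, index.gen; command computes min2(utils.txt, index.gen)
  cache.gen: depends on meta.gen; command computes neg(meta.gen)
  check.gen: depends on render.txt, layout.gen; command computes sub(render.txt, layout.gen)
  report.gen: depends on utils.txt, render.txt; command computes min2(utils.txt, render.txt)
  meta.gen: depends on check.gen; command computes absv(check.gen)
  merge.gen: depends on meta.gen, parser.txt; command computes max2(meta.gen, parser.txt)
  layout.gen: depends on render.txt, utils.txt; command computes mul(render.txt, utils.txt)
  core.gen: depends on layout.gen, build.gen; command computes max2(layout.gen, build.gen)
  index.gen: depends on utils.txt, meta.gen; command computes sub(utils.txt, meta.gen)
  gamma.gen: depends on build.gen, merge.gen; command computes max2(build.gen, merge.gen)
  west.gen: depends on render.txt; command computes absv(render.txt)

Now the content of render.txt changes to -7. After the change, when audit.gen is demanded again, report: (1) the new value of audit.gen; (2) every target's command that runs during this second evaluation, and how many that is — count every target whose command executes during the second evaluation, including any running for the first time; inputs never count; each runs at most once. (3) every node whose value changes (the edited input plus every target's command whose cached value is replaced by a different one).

First demand of the output computes:
  layout.gen = mul(-3, -1) = 3
  check.gen = sub(-3, 3) = -6
  meta.gen = absv(-6) = 6
  index.gen = sub(-1, 6) = -7
  build.gen = min2(-1, -7) = -7
  merge.gen = max2(6, 2) = 6
  audit.gen = sub(6, -7) = 13

After the edit, cleaning proceeds:
  layout.gen: a read changed (render.txt -3->-7) — executes, giving 7.
  check.gen: a read changed (render.txt -3->-7; layout.gen 3->7) — executes, giving -14.
  meta.gen: a read changed (check.gen -6->-14) — executes, giving 14.
  index.gen: a read changed (meta.gen 6->14) — executes, giving -15.
  build.gen: a read changed (index.gen -7->-15) — executes, giving -15.
  merge.gen: a read changed (meta.gen 6->14) — executes, giving 14.
  audit.gen: a read changed (merge.gen 6->14; build.gen -7->-15) — executes, giving 29.

Demanding audit.gen again yields 29.
7 target commands run: audit.gen, build.gen, check.gen, index.gen, layout.gen, merge.gen, meta.gen.
The nodes whose values change: audit.gen, build.gen, check.gen, index.gen, layout.gen, merge.gen, meta.gen, render.txt.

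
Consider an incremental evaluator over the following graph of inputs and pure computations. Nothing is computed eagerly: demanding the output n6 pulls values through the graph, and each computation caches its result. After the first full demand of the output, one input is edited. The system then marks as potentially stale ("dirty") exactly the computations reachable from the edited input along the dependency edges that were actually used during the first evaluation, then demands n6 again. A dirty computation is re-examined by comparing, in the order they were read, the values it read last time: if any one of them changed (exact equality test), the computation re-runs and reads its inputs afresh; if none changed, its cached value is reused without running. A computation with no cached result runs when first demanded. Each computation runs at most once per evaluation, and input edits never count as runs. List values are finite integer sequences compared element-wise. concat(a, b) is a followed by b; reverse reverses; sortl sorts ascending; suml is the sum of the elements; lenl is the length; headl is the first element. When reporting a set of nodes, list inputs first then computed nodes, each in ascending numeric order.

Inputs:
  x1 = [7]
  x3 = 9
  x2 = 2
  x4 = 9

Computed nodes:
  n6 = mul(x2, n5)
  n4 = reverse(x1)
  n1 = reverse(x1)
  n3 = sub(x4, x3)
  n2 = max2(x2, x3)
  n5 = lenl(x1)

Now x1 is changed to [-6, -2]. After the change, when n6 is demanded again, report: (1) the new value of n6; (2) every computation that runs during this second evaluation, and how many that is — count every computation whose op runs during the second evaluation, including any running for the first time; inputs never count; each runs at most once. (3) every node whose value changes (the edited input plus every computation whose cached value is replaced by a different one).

Initial pass — values computed on the first demand:
  n5 = lenl([7]) = 1
  n6 = mul(2, 1) = 2

Second demand — change propagation:
  n5: re-runs because x1 [7]->[-6, -2]; new result 2.
  n6: re-runs because n5 1->2; new result 4.

n6 now evaluates to 4.
Run set: n5, n6 (2 run).
Changed values: x1, n5, n6.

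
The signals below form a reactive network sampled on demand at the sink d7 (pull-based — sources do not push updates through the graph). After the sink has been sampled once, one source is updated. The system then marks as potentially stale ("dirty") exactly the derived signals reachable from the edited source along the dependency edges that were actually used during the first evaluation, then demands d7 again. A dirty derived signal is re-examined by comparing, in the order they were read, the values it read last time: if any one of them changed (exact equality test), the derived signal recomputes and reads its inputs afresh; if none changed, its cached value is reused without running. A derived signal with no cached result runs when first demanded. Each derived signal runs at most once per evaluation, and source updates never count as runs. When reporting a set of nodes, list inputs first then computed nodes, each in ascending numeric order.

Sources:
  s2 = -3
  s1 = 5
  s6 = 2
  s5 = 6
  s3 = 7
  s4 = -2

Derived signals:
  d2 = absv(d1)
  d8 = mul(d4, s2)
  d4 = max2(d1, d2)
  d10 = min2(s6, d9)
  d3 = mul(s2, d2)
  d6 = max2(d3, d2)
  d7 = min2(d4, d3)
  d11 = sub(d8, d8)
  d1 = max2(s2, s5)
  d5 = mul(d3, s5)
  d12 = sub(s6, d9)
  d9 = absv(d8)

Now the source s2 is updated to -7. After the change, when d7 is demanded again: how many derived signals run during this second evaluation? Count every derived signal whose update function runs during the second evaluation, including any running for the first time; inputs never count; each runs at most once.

Initial pass — values computed on the first demand:
  d1 = max2(-3, 6) = 6
  d2 = absv(6) = 6
  d3 = mul(-3, 6) = -18
  d4 = max2(6, 6) = 6
  d7 = min2(6, -18) = -18

Second demand — change propagation:
  d1: re-runs because s2 -3->-7; new result 6 (unchanged).
  d2: re-examined; everything it read last time is the same (d1 unchanged) — cache 6 kept, no run.
  d3: re-runs because s2 -3->-7; new result -42.
  d4: re-examined; everything it read last time is the same (d1 unchanged, d2 unchanged) — cache 6 kept, no run.
  d7: re-runs because d3 -18->-42; new result -42.

The important point: at d2 every value read last time is unchanged, so the dirty flag clears without a run.

Run set: d1, d3, d7 (3 run).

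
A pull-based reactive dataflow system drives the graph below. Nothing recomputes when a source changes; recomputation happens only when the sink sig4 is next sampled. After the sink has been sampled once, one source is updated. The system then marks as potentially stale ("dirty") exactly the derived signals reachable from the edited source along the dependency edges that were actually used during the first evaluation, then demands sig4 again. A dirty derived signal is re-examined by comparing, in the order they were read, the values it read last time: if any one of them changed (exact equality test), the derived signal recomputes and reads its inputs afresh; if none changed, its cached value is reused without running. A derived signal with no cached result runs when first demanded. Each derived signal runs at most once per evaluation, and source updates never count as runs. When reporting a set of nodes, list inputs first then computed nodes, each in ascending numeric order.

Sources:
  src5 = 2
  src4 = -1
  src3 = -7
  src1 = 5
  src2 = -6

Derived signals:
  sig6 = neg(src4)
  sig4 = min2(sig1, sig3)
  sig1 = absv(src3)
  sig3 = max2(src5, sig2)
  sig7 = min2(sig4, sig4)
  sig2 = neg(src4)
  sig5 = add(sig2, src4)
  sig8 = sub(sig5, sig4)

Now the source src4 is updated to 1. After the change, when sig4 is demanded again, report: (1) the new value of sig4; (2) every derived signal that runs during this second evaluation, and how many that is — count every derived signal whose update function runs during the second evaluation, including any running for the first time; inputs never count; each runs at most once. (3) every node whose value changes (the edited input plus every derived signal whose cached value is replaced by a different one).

First evaluation (everything demanded from the output):
  sig1 = absv(-7) = 7
  sig2 = neg(-1) = 1
  sig3 = max2(2, 1) = 2
  sig4 = min2(7, 2) = 2

Propagation after the edit:
  sig2: runs — src4 -1->1; result -1.
  sig3: runs — sig2 1->-1; result 2 (same value as before).
  sig4: checked — values it read are unchanged (sig1 unchanged, sig3 unchanged); reused cached 2 without running.

Key observation: the change is absorbed at sig3 — it re-runs but produces the same value, and the output's value is unchanged.

New value of sig4: 2.
Derived signals that run: sig2, sig3 — 2 in total.
Values that change: src4, sig2.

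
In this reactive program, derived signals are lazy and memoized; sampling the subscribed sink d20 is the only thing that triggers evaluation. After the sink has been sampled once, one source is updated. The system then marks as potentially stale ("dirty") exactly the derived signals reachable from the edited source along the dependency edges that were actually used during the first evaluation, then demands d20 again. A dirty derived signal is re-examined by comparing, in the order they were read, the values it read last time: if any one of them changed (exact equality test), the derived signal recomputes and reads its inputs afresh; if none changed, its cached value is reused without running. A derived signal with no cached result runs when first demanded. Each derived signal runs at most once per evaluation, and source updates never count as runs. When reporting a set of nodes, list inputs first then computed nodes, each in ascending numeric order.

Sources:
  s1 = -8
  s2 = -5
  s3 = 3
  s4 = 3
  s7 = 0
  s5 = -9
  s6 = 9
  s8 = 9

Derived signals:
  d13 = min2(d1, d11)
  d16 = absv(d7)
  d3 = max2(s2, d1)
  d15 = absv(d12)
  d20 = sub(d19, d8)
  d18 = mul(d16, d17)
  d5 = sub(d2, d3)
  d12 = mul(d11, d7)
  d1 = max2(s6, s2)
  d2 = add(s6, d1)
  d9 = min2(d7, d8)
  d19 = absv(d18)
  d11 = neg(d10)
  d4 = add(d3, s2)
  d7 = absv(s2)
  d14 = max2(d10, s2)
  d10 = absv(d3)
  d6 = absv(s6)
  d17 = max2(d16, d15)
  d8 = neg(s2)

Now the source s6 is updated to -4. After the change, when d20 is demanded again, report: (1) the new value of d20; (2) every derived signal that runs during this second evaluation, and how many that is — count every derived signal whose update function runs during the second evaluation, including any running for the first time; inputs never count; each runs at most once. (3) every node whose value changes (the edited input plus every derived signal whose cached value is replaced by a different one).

Demanding d20 again yields 95.
10 derived signals run: d1, d3, d10, d11, d12, d15, d17, d18, d19, d20.
The nodes whose values change: s6, d1, d3, d10, d11, d12, d15, d17, d18, d19, d20.

First demand of the output computes:
  d1 = max2(9, -5) = 9
  d3 = max2(-5, 9) = 9
  d7 = absv(-5) = 5
  d8 = neg(-5) = 5
  d10 = absv(9) = 9
  d11 = neg(9) = -9
  d12 = mul(-9, 5) = -45
  d15 = absv(-45) = 45
  d16 = absv(5) = 5
  d17 = max2(5, 45) = 45
  d18 = mul(5, 45) = 225
  d19 = absv(225) = 225
  d20 = sub(225, 5) = 220

After the edit, cleaning proceeds:
  d1: a read changed (s6 9->-4) — executes, giving -4.
  d3: a read changed (d1 9->-4) — executes, giving -4.
  d10: a read changed (d3 9->-4) — executes, giving 4.
  d11: a read changed (d10 9->4) — executes, giving -4.
  d12: a read changed (d11 -9->-4) — executes, giving -20.
  d15: a read changed (d12 -45->-20) — executes, giving 20.
  d17: a read changed (d15 45->20) — executes, giving 20.
  d18: a read changed (d17 45->20) — executes, giving 100.
  d19: a read changed (d18 225->100) — executes, giving 100.
  d20: a read changed (d19 225->100) — executes, giving 95.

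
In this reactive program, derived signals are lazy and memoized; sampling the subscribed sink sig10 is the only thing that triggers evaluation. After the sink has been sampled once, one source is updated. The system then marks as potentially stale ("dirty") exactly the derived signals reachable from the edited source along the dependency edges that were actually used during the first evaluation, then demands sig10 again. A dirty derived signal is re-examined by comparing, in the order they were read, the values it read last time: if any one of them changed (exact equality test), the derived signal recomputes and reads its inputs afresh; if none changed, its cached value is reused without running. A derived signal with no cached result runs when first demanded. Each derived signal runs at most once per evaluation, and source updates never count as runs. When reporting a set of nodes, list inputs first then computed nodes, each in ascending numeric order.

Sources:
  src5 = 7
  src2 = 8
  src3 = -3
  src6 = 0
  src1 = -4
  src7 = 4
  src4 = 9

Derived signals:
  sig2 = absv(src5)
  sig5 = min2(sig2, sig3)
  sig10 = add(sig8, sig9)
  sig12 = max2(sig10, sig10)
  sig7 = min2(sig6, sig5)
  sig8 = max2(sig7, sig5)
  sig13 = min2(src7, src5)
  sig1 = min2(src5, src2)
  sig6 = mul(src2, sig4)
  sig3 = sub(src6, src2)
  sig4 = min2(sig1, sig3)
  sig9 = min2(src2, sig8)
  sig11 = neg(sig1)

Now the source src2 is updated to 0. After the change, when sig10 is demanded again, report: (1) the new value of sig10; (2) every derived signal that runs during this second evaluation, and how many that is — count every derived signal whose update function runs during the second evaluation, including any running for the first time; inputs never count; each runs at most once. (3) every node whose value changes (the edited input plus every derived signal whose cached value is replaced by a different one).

Demanding sig10 again yields 0.
9 derived signals run: sig1, sig3, sig4, sig5, sig6, sig7, sig8, sig9, sig10.
The nodes whose values change: src2, sig1, sig3, sig4, sig5, sig6, sig7, sig8, sig9, sig10.

First demand of the output computes:
  sig1 = min2(7, 8) = 7
  sig2 = absv(7) = 7
  sig3 = sub(0, 8) = -8
  sig4 = min2(7, -8) = -8
  sig5 = min2(7, -8) = -8
  sig6 = mul(8, -8) = -64
  sig7 = min2(-64, -8) = -64
  sig8 = max2(-64, -8) = -8
  sig9 = min2(8, -8) = -8
  sig10 = add(-8, -8) = -16

After the edit, cleaning proceeds:
  sig1: a read changed (src2 8->0) — executes, giving 0.
  sig3: a read changed (src2 8->0) — executes, giving 0.
  sig4: a read changed (sig1 7->0; sig3 -8->0) — executes, giving 0.
  sig5: a read changed (sig3 -8->0) — executes, giving 0.
  sig6: a read changed (src2 8->0; sig4 -8->0) — executes, giving 0.
  sig7: a read changed (sig6 -64->0; sig5 -8->0) — executes, giving 0.
  sig8: a read changed (sig7 -64->0; sig5 -8->0) — executes, giving 0.
  sig9: a read changed (src2 8->0; sig8 -8->0) — executes, giving 0.
  sig10: a read changed (sig8 -8->0; sig9 -8->0) — executes, giving 0.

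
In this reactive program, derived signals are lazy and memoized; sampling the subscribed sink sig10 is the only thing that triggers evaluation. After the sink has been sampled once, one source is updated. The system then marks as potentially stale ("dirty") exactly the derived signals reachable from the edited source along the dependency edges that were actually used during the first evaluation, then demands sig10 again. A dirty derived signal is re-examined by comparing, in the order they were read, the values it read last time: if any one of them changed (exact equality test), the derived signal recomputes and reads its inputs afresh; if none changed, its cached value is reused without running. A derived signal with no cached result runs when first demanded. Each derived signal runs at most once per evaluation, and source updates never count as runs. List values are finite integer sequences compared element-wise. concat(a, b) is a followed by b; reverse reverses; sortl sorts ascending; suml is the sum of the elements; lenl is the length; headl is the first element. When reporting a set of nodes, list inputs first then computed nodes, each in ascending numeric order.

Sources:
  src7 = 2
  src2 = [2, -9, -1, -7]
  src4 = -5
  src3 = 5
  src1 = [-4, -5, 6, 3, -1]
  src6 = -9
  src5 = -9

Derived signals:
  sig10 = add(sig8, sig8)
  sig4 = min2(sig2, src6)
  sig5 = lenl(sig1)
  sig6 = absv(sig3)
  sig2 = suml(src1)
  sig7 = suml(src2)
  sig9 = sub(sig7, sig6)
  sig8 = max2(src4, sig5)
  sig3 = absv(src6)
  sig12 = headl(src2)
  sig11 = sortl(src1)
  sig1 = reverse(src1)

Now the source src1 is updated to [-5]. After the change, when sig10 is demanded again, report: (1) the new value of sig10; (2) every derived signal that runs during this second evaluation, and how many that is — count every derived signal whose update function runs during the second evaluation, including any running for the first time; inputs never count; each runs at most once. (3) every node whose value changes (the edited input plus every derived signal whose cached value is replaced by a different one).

First demand of the output computes:
  sig1 = reverse([-4, -5, 6, 3, -1]) = [-1, 3, 6, -5, -4]
  sig5 = lenl([-1, 3, 6, -5, -4]) = 5
  sig8 = max2(-5, 5) = 5
  sig10 = add(5, 5) = 10

After the edit, cleaning proceeds:
  sig1: a read changed (src1 [-4, -5, 6, 3, -1]->[-5]) — executes, giving [-5].
  sig5: a read changed (sig1 [-1, 3, 6, -5, -4]->[-5]) — executes, giving 1.
  sig8: a read changed (sig5 5->1) — executes, giving 1.
  sig10: a read changed (sig8 5->1; sig8 5->1) — executes, giving 2.

Demanding sig10 again yields 2.
4 derived signals run: sig1, sig5, sig8, sig10.
The nodes whose values change: src1, sig1, sig5, sig8, sig10.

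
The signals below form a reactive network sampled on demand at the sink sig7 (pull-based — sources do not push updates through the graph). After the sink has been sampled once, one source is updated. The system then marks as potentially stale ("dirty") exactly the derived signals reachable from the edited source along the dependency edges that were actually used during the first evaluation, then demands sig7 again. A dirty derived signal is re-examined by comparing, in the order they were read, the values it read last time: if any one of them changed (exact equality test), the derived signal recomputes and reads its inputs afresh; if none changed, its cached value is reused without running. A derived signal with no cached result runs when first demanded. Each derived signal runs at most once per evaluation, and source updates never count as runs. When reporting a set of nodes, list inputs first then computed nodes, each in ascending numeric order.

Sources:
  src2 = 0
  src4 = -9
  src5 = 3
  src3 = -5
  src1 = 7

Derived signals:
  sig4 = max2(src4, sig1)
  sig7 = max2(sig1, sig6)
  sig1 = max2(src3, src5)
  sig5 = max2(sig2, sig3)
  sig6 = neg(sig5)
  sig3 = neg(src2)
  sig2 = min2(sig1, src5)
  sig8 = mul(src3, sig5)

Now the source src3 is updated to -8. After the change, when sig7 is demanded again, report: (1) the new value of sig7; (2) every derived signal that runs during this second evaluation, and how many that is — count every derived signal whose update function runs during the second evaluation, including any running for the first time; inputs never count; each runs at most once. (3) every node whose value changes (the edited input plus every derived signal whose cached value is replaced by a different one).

sig7 now evaluates to 3.
Run set: sig1 (1 run).
Changed values: src3.
The important point: sig1 recomputes to an identical value, and the output ends up unchanged.

Initial pass — values computed on the first demand:
  sig1 = max2(-5, 3) = 3
  sig2 = min2(3, 3) = 3
  sig3 = neg(0) = 0
  sig5 = max2(3, 0) = 3
  sig6 = neg(3) = -3
  sig7 = max2(3, -3) = 3

Second demand — change propagation:
  sig1: re-runs because src3 -5->-8; new result 3 (unchanged).
  sig2: re-examined; everything it read last time is the same (sig1 unchanged, src5 unchanged) — cache 3 kept, no run.
  sig5: re-examined; everything it read last time is the same (sig2 unchanged, sig3 unchanged) — cache 3 kept, no run.
  sig6: re-examined; everything it read last time is the same (sig5 unchanged) — cache -3 kept, no run.
  sig7: re-examined; everything it read last time is the same (sig1 unchanged, sig6 unchanged) — cache 3 kept, no run.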